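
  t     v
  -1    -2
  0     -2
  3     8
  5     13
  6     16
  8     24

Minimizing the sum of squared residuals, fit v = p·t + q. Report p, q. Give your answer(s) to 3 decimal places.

p = 2.919, q = -0.715

Entries of XᵀX: Σt·t = 135, Σt = 21, Σ1 = 6.
Moment sums: Σt·v = 379, Σv = 57.
So XᵀX·[p, q]ᵀ = Xᵀv: [[135, 21]; [21, 6]]·[p, q]ᵀ = [379, 57]ᵀ.
Δ = 135·6 − 21² = 369.
p = (379·6 − 21·57)/369 = 359/123; q = (135·57 − 21·379)/369 = -88/123.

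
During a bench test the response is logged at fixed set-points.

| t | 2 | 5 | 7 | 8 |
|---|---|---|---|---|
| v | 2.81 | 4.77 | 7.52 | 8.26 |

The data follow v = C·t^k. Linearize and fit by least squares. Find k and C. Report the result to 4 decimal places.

k = 0.7766, C = 1.5724

Let Y = ln v. Fitting Y = k·ln t + ln C by least squares:
Over the data: Σln t = 6.3279, Σ(ln t)² = 11.1814, Σln v = 6.7245, Σln t·ln v = 11.5472.
Normal system: [[11.1814, 6.3279]; [6.3279, 4]]·[k, ln C]ᵀ = [11.5472, 6.7245]ᵀ.
Solving (det = 4.6828): k = 0.77659, ln C = 0.45258, so C = exp(0.45258) = 1.57236.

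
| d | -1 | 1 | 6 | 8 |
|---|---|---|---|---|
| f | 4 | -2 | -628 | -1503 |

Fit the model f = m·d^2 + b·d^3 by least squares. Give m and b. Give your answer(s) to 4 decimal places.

m = 0.6844, b = -3.0212

Normal-equation sums: Σd^2·d^2 = 5394, Σd^2·d^3 = 40544, Σd^3·d^3 = 308802.
And Σd^2·f = -118798, Σd^3·f = -905190.
Determinant 5394·308802 − 40544² = 21862052.
m = ((-118798)·308802 − 40544·(-905190))/21862052 = 3740841/5465513; b = (5394·(-905190) − 40544·(-118798))/21862052 = -16512187/5465513.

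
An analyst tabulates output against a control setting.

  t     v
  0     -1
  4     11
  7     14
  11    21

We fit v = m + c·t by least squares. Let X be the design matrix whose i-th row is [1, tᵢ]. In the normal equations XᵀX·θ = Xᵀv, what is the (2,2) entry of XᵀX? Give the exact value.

Row 2 ↔ basis t, column 2 ↔ basis t, so (XᵀX)_{2,2} = Σᵢ (t)·(t) = (0)·(0) + (4)·(4) + (7)·(7) + (11)·(11) = 186.

186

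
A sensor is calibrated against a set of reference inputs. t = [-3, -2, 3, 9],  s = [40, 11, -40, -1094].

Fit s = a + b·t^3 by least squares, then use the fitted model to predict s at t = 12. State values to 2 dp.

ŝ = -2592.60

Entries of MᵀM: Σ1 = 4, Σt^3 = 721, Σt^3·t^3 = 532963.
Right-hand side: Σs = -1083, Σt^3·s = -799774.
MᵀM·[a, b]ᵀ = Mᵀs becomes [[4, 721]; [721, 532963]]·[a, b]ᵀ = [-1083, -799774]ᵀ.
Determinant 4·532963 − 721² = 1612011.
a = ((-1083)·532963 − 721·(-799774))/1612011 = -561875/1612011; b = (4·(-799774) − 721·(-1083))/1612011 = -2418253/1612011.
At t = 12: ŝ = (-561875/1612011)·(1) + (-2418253/1612011)·(1728) = -4179303059/1612011.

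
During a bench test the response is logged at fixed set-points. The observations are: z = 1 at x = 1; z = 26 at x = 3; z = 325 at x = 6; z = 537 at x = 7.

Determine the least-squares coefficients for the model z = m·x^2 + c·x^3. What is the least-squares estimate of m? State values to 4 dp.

m = -2.8762

Compute the Gram sums: Σx^2·x^2 = 3779, Σx^2·x^3 = 24827, Σx^3·x^3 = 165035.
For Aᵀz: Σx^2·z = 38248, Σx^3·z = 255094.
Determinant 3779·165035 − 24827² = 7287336.
m = (38248·165035 − 24827·255094)/7287336 = -499049/173508; c = (3779·255094 − 24827·38248)/7287336 = 343265/173508.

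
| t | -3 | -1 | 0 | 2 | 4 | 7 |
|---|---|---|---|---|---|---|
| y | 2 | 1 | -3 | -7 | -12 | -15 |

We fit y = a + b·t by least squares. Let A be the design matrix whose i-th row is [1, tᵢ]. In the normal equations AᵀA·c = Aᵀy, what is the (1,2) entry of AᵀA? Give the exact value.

Row 1 ↔ basis 1, column 2 ↔ basis t, so (AᵀA)_{1,2} = Σᵢ t = (1)·(-3) + (1)·(-1) + (1)·(0) + (1)·(2) + (1)·(4) + (1)·(7) = 9.

9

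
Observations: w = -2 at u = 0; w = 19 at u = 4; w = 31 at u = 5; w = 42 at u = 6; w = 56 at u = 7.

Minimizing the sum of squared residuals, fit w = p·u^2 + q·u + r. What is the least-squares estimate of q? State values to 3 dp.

With design matrix A, AᵀA = [[4578, 748, 126]; [748, 126, 22]; [126, 22, 5]] and Aᵀw = [5335, 875, 146]ᵀ.
Solving the 3×3 system (Gaussian elimination) gives p = 8295/8702, q = 14321/8702, r = -8974/4351.

q = 1.646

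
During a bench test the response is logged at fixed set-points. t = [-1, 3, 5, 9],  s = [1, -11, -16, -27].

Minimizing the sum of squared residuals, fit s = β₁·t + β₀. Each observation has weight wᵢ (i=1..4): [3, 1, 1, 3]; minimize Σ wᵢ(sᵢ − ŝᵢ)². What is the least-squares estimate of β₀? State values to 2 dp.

Entries of MᵀWM: Σwᵢ·t·t = 280, Σwᵢ·t = 32, Σwᵢ·1 = 8.
Moment sums: Σwᵢ·t·s = -845, Σwᵢ·s = -105.
MᵀWM·[β₁, β₀]ᵀ = MᵀWs becomes [[280, 32]; [32, 8]]·[β₁, β₀]ᵀ = [-845, -105]ᵀ.
det = 280·8 − 32² = 1216.
β₁ = ((-845)·8 − 32·(-105))/1216 = -425/152; β₀ = (280·(-105) − 32·(-845))/1216 = -295/152.

β₀ = -1.94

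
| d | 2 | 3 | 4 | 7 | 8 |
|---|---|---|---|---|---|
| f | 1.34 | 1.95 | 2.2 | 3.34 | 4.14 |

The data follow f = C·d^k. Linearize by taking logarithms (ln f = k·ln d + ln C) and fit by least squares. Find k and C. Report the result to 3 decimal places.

k = 0.765, C = 0.797

Linearized form: ln f = k·ln d + ln C. From the 5 transformed points,
Sums: Σln d = 7.2034, Σ(ln d)² = 11.7199, Σln f = 4.3756, Σln d·ln f = 7.3305.
Normal system: [[11.7199, 7.2034]; [7.2034, 5]]·[k, ln C]ᵀ = [7.3305, 4.3756]ᵀ.
Solving (det = 6.7102): k = 0.76500, ln C = -0.22700, so C = exp(-0.22700) = 0.79692.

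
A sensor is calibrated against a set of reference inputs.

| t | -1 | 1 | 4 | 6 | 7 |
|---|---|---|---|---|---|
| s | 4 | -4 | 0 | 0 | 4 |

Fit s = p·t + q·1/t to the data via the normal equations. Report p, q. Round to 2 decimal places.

p = 0.41, q = -4.50

Sums needed: Σt·t = 103, Σt·1/t = 5, Σ1/t·1/t = 14893/7056.
And Σt·s = 20, Σ1/t·s = -52/7.
MᵀM·[p, q]ᵀ = Mᵀs becomes [[103, 5]; [5, 14893/7056]]·[p, q]ᵀ = [20, -52/7]ᵀ.
Eliminating q: (14893/7056)·(row 1) − 5·(row 2) gives (1357579/7056)·p = (14893/7056)·20 − 5·(-52/7) = 139985/1764, so p = 559940/1357579.
Then q = ((-52/7) − 5·(559940/1357579))/(14893/7056) = -6104448/1357579.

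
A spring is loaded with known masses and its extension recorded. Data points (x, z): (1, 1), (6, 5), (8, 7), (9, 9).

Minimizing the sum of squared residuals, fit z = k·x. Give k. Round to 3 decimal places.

From the data, Σx·x = 182.
Right-hand side: Σx·z = 168.
Hence k = 168 / 182 ≈ 0.923077.

k = 0.923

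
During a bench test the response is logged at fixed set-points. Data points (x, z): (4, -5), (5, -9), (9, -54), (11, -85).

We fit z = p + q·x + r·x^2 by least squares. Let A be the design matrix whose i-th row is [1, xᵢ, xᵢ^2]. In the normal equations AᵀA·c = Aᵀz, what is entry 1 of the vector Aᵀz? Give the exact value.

-153

Entry 1 ↔ basis 1, so (Aᵀz)_{1} = Σᵢ zᵢ = (1)·(-5) + (1)·(-9) + (1)·(-54) + (1)·(-85) = -153.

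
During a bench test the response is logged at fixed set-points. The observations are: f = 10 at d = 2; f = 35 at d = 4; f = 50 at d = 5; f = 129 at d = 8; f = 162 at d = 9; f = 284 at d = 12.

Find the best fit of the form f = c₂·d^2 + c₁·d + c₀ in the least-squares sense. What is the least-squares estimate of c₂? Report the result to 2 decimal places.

c₂ = 1.92

Compute the Gram sums: Σd^2·d^2 = 32290, Σd^2·d = 3166, Σd^2 = 334, Σd·d = 334, Σd = 40, Σ1 = 6.
And Σd^2·f = 64124, Σd·f = 6308, Σf = 670.
Normal equations: [[32290, 3166, 334]; [3166, 334, 40]; [334, 40, 6]]·[c₂, c₁, c₀]ᵀ = [64124, 6308, 670]ᵀ.
Inverting the 3×3 Gram matrix, [c₂, c₁, c₀]ᵀ = [19187/9985, 5387/9985, 11002/9985]ᵀ.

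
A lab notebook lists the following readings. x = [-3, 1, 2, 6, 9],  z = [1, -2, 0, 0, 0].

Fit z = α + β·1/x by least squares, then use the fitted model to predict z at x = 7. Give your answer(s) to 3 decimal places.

Forming MᵀM = [[5, 13/9]; [13/9, 227/162]] and Mᵀz = [-1, -7/3]ᵀ gives MᵀM·[α, β]ᵀ = Mᵀz.
Eliminating β: (227/162)·(row 1) − (13/9)·(row 2) gives (797/162)·α = (227/162)·(-1) − (13/9)·(-7/3) = 319/162, so α = 319/797.
Then β = ((-7/3) − (13/9)·(319/797))/(227/162) = -1656/797.
At x = 7: ẑ = (319/797)·(1) + (-1656/797)·(1/7) = 577/5579.

ẑ = 0.103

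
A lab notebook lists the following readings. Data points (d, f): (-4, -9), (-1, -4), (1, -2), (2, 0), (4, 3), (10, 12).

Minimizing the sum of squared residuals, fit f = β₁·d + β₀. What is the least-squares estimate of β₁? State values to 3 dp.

The normal equations are: 138·β₁ + 12·β₀ = 170;  12·β₁ + 6·β₀ = 0.
Determinant 138·6 − 12² = 684.
β₁ = (170·6 − 12·0)/684 = 85/57; β₀ = (138·0 − 12·170)/684 = -170/57.

β₁ = 1.491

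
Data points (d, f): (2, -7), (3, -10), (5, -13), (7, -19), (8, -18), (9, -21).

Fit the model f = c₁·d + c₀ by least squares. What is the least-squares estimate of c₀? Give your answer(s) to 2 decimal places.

c₀ = -3.67

Setting ∂/∂c₁ … = 0 gives: 232·c₁ + 34·c₀ = -575;  34·c₁ + 6·c₀ = -88.
Eliminating c₀: 6·(row 1) − 34·(row 2) gives 236·c₁ = 6·(-575) − 34·(-88) = -458, so c₁ = -229/118.
Then c₀ = ((-88) − 34·(-229/118))/6 = -433/118.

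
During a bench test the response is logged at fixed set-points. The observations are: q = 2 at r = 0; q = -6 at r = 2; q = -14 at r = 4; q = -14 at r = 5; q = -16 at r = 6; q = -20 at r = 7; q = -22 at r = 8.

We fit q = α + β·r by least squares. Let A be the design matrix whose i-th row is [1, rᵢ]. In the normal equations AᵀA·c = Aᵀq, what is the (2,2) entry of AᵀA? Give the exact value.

194

Row 2 ↔ basis r, column 2 ↔ basis r, so (AᵀA)_{2,2} = Σᵢ (r)·(r) = (0)·(0) + (2)·(2) + (4)·(4) + (5)·(5) + (6)·(6) + (7)·(7) + (8)·(8) = 194.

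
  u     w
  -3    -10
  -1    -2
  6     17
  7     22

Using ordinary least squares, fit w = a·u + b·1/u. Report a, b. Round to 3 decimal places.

The normal system AᵀA·[a, b]ᵀ = Aᵀw is [[95, 4]; [4, 2045/1764]]·[a, b]ᵀ = [288, 475/42]ᵀ.
Determinant 95·(2045/1764) − 4² = 166051/1764.
a = (288·(2045/1764) − 4·(475/42))/(166051/1764) = 509160/166051; b = (95·(475/42) − 4·288)/(166051/1764) = -136878/166051.

a = 3.066, b = -0.824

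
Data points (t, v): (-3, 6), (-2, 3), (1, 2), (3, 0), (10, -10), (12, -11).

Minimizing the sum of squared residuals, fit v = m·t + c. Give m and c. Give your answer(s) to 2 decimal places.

With design matrix M, MᵀM = [[267, 21]; [21, 6]] and Mᵀv = [-254, -10]ᵀ.
det = 267·6 − 21² = 1161.
m = ((-254)·6 − 21·(-10))/1161 = -146/129; c = (267·(-10) − 21·(-254))/1161 = 296/129.

m = -1.13, c = 2.29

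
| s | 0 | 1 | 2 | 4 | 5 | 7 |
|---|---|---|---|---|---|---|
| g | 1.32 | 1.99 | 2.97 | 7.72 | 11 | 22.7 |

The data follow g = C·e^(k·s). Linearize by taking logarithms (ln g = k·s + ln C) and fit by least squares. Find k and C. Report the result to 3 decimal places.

Let Y = ln g. Fitting Y = k·s + ln C by least squares:
Σs = 19.0000, Σ(s)² = 95.0000, Σln g = 9.6184, Σs·ln g = 44.8865.
Equations: 95.0000·k + 19.0000·ln C = 44.8865;  19.0000·k + 6·ln C = 9.6184.
Δ = 95.0000·6 − (19.0000)² = 209.0000; k = (44.8865·6 − 19.0000·9.6184)/209.0000 = 0.41421, ln C = (95.0000·9.6184 − 19.0000·44.8865)/209.0000 = 0.29141, so C = exp(0.29141) = 1.33831.

k = 0.414, C = 1.338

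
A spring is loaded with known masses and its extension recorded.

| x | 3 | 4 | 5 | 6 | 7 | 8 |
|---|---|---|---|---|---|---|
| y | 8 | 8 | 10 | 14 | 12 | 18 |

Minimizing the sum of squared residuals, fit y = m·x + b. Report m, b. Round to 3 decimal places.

Compute the Gram sums: Σx·x = 199, Σx = 33, Σ1 = 6.
Right-hand side: Σx·y = 418, Σy = 70.
det = 199·6 − 33² = 105.
m = (418·6 − 33·70)/105 = 66/35; b = (199·70 − 33·418)/105 = 136/105.

m = 1.886, b = 1.295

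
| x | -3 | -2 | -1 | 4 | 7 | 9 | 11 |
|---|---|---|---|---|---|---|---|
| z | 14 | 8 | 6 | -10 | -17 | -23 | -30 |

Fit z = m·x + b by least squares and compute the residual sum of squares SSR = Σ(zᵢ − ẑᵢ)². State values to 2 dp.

SSR = 7.42

Entries of AᵀA: Σx·x = 281, Σx = 25, Σ1 = 7.
And Σx·z = -760, Σz = -52.
det = 281·7 − 25² = 1342.
m = ((-760)·7 − 25·(-52))/1342 = -2010/671; b = (281·(-52) − 25·(-760))/1342 = 2194/671.
Residuals: 1170/671, -846/671, -178/671, -864/671, 469/671, 463/671, -214/671; SSR = 4982/671.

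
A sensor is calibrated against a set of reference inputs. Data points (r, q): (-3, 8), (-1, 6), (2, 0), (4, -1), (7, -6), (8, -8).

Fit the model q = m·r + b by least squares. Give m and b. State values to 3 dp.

From the data, Σr·r = 143, Σr = 17, Σ1 = 6.
Moment sums: Σr·q = -140, Σq = -1.
So MᵀM·[m, b]ᵀ = Mᵀq: [[143, 17]; [17, 6]]·[m, b]ᵀ = [-140, -1]ᵀ.
Δ = 143·6 − 17² = 569.
m = ((-140)·6 − 17·(-1))/569 = -823/569; b = (143·(-1) − 17·(-140))/569 = 2237/569.

m = -1.446, b = 3.931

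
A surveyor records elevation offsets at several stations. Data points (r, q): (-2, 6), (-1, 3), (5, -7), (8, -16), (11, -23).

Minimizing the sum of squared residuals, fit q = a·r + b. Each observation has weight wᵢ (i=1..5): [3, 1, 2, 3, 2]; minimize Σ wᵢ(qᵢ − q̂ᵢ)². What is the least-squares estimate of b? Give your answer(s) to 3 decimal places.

b = 1.863

XᵀWX·[a, b]ᵀ = XᵀWq reads: 497·a + 49·b = -999;  49·a + 11·b = -87.
(Σwᵢ·r·r = 497, Σwᵢ·r = 49, Σwᵢ·1 = 11, Σwᵢ·r·q = -999, Σwᵢ·q = -87.)
Δ = 497·11 − 49² = 3066.
a = ((-999)·11 − 49·(-87))/3066 = -1121/511; b = (497·(-87) − 49·(-999))/3066 = 136/73.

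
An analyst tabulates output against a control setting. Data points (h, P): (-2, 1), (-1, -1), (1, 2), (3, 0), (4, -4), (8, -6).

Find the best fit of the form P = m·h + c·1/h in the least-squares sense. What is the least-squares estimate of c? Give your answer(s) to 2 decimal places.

Compute the Gram sums: Σh·h = 95, Σh·1/h = 6, Σ1/h·1/h = 1405/576.
And Σh·P = -63, Σ1/h·P = 3/4.
Determinant 95·(1405/576) − 6² = 112739/576.
m = ((-63)·(1405/576) − 6·(3/4))/(112739/576) = -91107/112739; c = (95·(3/4) − 6·(-63))/(112739/576) = 258768/112739.

c = 2.30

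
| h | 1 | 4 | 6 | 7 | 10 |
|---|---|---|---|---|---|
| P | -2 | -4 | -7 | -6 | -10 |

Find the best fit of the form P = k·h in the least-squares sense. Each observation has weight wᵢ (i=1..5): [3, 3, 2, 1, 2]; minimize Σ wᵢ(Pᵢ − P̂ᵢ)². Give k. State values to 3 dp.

k = -1.022

From the data, Σwᵢ·h·h = 372.
Right-hand side: Σwᵢ·h·P = -380.
So MᵀWM·[k]ᵀ = MᵀWP: [[372]]·[k]ᵀ = [-380]ᵀ.
Hence k = -380 / 372 ≈ -1.02151.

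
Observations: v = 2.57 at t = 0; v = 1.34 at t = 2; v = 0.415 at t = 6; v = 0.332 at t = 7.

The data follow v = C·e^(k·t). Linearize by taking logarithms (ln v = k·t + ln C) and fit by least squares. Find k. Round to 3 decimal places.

k = -0.294

Taking logs, ln v = k·t + ln C, so regress ln v on t.
Σt = 15.0000, Σ(t)² = 89.0000, Σln v = -0.7455, Σt·ln v = -12.4099.
Normal system: [[89.0000, 15.0000]; [15.0000, 4]]·[k, ln C]ᵀ = [-12.4099, -0.7455]ᵀ.
Δ = 89.0000·4 − (15.0000)² = 131.0000; k = (-12.4099·4 − 15.0000·-0.7455)/131.0000 = -0.29356, ln C = (89.0000·-0.7455 − 15.0000·-12.4099)/131.0000 = 0.91448.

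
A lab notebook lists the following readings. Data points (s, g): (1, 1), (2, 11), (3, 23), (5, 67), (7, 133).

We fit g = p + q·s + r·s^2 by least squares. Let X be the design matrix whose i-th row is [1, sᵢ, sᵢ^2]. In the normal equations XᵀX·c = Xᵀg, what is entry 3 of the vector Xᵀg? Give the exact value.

Entry 3 ↔ basis s^2, so (Xᵀg)_{3} = Σᵢ (s^2)·gᵢ = (1)·(1) + (4)·(11) + (9)·(23) + (25)·(67) + (49)·(133) = 8444.

8444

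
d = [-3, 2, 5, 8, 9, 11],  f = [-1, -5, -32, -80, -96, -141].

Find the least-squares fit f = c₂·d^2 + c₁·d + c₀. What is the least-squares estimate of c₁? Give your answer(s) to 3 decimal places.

c₁ = -1.947

Compute the Gram sums: Σd^2·d^2 = 26020, Σd^2·d = 2678, Σd^2 = 304, Σd·d = 304, Σd = 32, Σ1 = 6.
Right-hand side: Σd^2·f = -30786, Σd·f = -3222, Σf = -355.
So XᵀX·[c₂, c₁, c₀]ᵀ = Xᵀf: [[26020, 2678, 304]; [2678, 304, 32]; [304, 32, 6]]·[c₂, c₁, c₀]ᵀ = [-30786, -3222, -355]ᵀ.
Row-reducing yields c₂ = -15131/14955, c₁ = -145567/74775, c₀ = 123571/49850.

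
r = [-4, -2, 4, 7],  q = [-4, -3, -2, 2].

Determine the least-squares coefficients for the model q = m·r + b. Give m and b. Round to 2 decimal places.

m = 0.47, b = -2.33

With design matrix M, MᵀM = [[85, 5]; [5, 4]] and Mᵀq = [28, -7]ᵀ.
Eliminating b: 4·(row 1) − 5·(row 2) gives 315·m = 4·28 − 5·(-7) = 147, so m = 7/15.
Then b = ((-7) − 5·(7/15))/4 = -7/3.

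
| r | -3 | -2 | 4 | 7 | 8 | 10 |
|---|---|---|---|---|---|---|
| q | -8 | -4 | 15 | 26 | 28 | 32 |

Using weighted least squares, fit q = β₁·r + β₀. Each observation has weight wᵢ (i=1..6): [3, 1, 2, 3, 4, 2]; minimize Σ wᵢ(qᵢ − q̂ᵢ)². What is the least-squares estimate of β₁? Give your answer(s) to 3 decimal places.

β₁ = 3.204

From the data, Σwᵢ·r·r = 666, Σwᵢ·r = 70, Σwᵢ·1 = 15.
For AᵀWq: Σwᵢ·r·q = 2282, Σwᵢ·q = 256.
Normal equations: [[666, 70]; [70, 15]]·[β₁, β₀]ᵀ = [2282, 256]ᵀ.
Eliminating β₀: 15·(row 1) − 70·(row 2) gives 5090·β₁ = 15·2282 − 70·256 = 16310, so β₁ = 1631/509.
Then β₀ = (256 − 70·(1631/509))/15 = 5378/2545.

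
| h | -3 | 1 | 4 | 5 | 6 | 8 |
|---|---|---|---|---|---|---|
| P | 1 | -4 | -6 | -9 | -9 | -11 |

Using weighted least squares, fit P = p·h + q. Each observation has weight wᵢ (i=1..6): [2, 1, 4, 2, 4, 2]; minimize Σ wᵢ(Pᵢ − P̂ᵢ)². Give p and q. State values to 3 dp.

The normal system XᵀWX·[p, q]ᵀ = XᵀWP is [[405, 61]; [61, 15]]·[p, q]ᵀ = [-588, -102]ᵀ.
Δ = 405·15 − 61² = 2354.
p = ((-588)·15 − 61·(-102))/2354 = -1299/1177; q = (405·(-102) − 61·(-588))/2354 = -2721/1177.

p = -1.104, q = -2.312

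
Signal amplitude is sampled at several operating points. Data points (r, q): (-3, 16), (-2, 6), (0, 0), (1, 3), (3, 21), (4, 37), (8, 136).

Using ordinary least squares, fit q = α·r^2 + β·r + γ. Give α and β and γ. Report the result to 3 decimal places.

α = 2.005, β = 0.950, γ = 0.286

The normal equations are: 4531·α + 569·β + 103·γ = 9656;  569·α + 103·β + 11·γ = 1242;  103·α + 11·β + 7·γ = 219.
(Σr^2·r^2 = 4531, Σr^2·r = 569, Σr^2 = 103, Σr·r = 103, Σr = 11, Σ1 = 7, Σr^2·q = 9656, Σr·q = 1242, Σq = 219.)
Row-reducing yields α = 8675/4326, β = 20543/21630, γ = 3098/10815.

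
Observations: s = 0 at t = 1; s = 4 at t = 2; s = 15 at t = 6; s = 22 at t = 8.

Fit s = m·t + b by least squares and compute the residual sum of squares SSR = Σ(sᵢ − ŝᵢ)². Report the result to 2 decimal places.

The normal system XᵀX·[m, b]ᵀ = Xᵀs is [[105, 17]; [17, 4]]·[m, b]ᵀ = [274, 41]ᵀ.
Determinant 105·4 − 17² = 131.
m = (274·4 − 17·41)/131 = 399/131; b = (105·41 − 17·274)/131 = -353/131.
Residuals: -46/131, 79/131, -76/131, 43/131; SSR = 122/131.

SSR = 0.93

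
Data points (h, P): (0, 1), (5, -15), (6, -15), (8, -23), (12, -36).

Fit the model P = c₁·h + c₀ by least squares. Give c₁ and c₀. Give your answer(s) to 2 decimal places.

Compute the Gram sums: Σh·h = 269, Σh = 31, Σ1 = 5.
And Σh·P = -781, ΣP = -88.
XᵀX·[c₁, c₀]ᵀ = XᵀP becomes [[269, 31]; [31, 5]]·[c₁, c₀]ᵀ = [-781, -88]ᵀ.
Δ = 269·5 − 31² = 384.
c₁ = ((-781)·5 − 31·(-88))/384 = -1177/384; c₀ = (269·(-88) − 31·(-781))/384 = 539/384.

c₁ = -3.07, c₀ = 1.40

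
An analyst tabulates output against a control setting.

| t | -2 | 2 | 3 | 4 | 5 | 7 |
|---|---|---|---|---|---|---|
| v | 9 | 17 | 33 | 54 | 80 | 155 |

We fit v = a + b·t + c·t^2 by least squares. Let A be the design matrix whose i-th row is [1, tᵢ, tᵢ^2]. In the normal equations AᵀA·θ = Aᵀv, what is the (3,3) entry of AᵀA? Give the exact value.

3395

Row 3 ↔ basis t^2, column 3 ↔ basis t^2, so (AᵀA)_{3,3} = Σᵢ (t^2)·(t^2) = (4)·(4) + (4)·(4) + (9)·(9) + (16)·(16) + (25)·(25) + (49)·(49) = 3395.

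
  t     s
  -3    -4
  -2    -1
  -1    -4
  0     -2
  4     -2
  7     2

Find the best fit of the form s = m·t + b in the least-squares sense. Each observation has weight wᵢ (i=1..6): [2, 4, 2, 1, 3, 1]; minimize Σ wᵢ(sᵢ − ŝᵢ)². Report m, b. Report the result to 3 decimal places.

m = 0.272, b = -2.063

Entries of AᵀWA: Σwᵢ·t·t = 133, Σwᵢ·t = 3, Σwᵢ·1 = 13.
For AᵀWs: Σwᵢ·t·s = 30, Σwᵢ·s = -26.
So AᵀWA·[m, b]ᵀ = AᵀWs: [[133, 3]; [3, 13]]·[m, b]ᵀ = [30, -26]ᵀ.
Eliminating b: 13·(row 1) − 3·(row 2) gives 1720·m = 13·30 − 3·(-26) = 468, so m = 117/430.
Then b = ((-26) − 3·(117/430))/13 = -887/430.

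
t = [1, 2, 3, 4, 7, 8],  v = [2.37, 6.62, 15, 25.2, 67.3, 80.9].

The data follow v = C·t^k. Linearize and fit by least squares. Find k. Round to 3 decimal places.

With ln vᵢ as the transformed response and ln tᵢ as the regressor:
Sums: Σln t = 7.2034, Σ(ln t)² = 11.7199, Σln v = 17.2903, Σln t·ln v = 26.0846.
Normal system: [[11.7199, 7.2034]; [7.2034, 6]]·[k, ln C]ᵀ = [26.0846, 17.2903]ᵀ.
Solving (det = 18.4301): k = 1.73408, ln C = 0.79983.

k = 1.734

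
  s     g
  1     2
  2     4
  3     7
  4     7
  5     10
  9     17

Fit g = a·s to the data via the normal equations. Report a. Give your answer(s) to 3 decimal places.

a = 1.926

Normal-equation sums: Σs·s = 136.
Right-hand side: Σs·g = 262.
So MᵀM·[a]ᵀ = Mᵀg: [[136]]·[a]ᵀ = [262]ᵀ.
Hence a = 262 / 136 ≈ 1.92647.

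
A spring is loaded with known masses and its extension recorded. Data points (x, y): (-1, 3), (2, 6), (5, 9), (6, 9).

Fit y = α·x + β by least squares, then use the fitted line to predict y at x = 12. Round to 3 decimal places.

With design matrix A, AᵀA = [[66, 12]; [12, 4]] and Aᵀy = [108, 27]ᵀ.
Determinant 66·4 − 12² = 120.
α = (108·4 − 12·27)/120 = 9/10; β = (66·27 − 12·108)/120 = 81/20.
At x = 12: ŷ = (9/10)·(12) + (81/20)·(1) = 297/20.

ŷ = 14.850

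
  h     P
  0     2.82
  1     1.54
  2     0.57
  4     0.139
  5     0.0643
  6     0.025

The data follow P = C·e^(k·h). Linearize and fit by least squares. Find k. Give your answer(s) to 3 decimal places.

k = -0.784

Let Y = ln P. Fitting Y = k·h + ln C by least squares:
Σh = 18.0000, Σ(h)² = 82.0000, Σln P = -7.5000, Σh·ln P = -44.4398.
Equations: 82.0000·k + 18.0000·ln C = -44.4398;  18.0000·k + 6·ln C = -7.5000.
Δ = 82.0000·6 − (18.0000)² = 168.0000; k = (-44.4398·6 − 18.0000·-7.5000)/168.0000 = -0.78357, ln C = (82.0000·-7.5000 − 18.0000·-44.4398)/168.0000 = 1.10072.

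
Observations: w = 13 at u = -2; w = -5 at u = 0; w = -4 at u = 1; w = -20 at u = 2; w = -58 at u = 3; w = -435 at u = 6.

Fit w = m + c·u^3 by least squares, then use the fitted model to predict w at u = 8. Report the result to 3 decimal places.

With design matrix A, AᵀA = [[6, 244]; [244, 47514]] and Aᵀw = [-509, -95794]ᵀ.
Δ = 6·47514 − 244² = 225548.
m = ((-509)·47514 − 244·(-95794))/225548 = -405445/112774; c = (6·(-95794) − 244·(-509))/225548 = -112642/56387.
At u = 8: ŵ = (-405445/112774)·(1) + (-112642/56387)·(512) = -115750853/112774.

ŵ = -1026.397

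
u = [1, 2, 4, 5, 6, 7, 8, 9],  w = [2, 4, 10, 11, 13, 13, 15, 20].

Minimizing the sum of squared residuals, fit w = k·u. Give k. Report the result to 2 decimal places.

Forming MᵀM = [[276]] and Mᵀw = [574]ᵀ gives MᵀM·[k]ᵀ = Mᵀw.
Hence k = 574 / 276 ≈ 2.07971.

k = 2.08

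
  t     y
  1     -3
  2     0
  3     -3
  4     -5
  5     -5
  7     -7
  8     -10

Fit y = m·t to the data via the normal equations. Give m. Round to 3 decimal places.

AᵀA·[m]ᵀ = Aᵀy reads: 168·m = -186.
(Σt·t = 168, Σt·y = -186.)
m = (-186)/168 = -1.10714.

m = -1.107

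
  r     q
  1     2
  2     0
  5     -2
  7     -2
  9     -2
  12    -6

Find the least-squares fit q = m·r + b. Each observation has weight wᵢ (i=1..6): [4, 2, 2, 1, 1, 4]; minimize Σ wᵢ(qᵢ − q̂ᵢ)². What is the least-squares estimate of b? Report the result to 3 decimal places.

Compute the Gram sums: Σwᵢ·r·r = 768, Σwᵢ·r = 82, Σwᵢ·1 = 14.
And Σwᵢ·r·q = -332, Σwᵢ·q = -24.
Determinant 768·14 − 82² = 4028.
m = ((-332)·14 − 82·(-24))/4028 = -670/1007; b = (768·(-24) − 82·(-332))/4028 = 2198/1007.

b = 2.183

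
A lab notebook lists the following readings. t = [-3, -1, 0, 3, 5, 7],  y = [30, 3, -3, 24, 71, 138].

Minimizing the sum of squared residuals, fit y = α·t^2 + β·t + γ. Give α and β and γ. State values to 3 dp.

AᵀA·[α, β, γ]ᵀ = Aᵀy reads: 3189·α + 467·β + 93·γ = 9026;  467·α + 93·β + 11·γ = 1300;  93·α + 11·β + 6·γ = 263.
(Σt^2·t^2 = 3189, Σt^2·t = 467, Σt^2 = 93, Σt·t = 93, Σt = 11, Σ1 = 6, Σt^2·y = 9026, Σt·y = 1300, Σy = 263.)
Row-reducing yields α = 9077/3028, β = -2951/3028, γ = -639/757.

α = 2.998, β = -0.975, γ = -0.844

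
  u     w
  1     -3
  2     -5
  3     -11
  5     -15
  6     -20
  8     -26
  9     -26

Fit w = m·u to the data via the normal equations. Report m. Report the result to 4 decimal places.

m = -3.1045

The normal equations are: 220·m = -683.
m = (-683)/220 = -3.10455.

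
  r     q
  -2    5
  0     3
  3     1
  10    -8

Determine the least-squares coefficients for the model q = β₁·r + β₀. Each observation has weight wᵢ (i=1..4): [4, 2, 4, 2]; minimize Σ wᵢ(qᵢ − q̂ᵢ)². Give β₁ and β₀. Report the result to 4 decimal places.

Normal-equation sums: Σwᵢ·r·r = 252, Σwᵢ·r = 24, Σwᵢ·1 = 12.
And Σwᵢ·r·q = -188, Σwᵢ·q = 14.
So AᵀWA·[β₁, β₀]ᵀ = AᵀWq: [[252, 24]; [24, 12]]·[β₁, β₀]ᵀ = [-188, 14]ᵀ.
Determinant 252·12 − 24² = 2448.
β₁ = ((-188)·12 − 24·14)/2448 = -18/17; β₀ = (252·14 − 24·(-188))/2448 = 335/102.

β₁ = -1.0588, β₀ = 3.2843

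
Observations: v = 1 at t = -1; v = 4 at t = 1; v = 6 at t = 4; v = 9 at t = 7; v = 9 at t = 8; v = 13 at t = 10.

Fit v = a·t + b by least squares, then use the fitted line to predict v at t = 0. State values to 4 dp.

v̂ = 2.2642

Compute the Gram sums: Σt·t = 231, Σt = 29, Σ1 = 6.
For Aᵀv: Σt·v = 292, Σv = 42.
Normal equations: [[231, 29]; [29, 6]]·[a, b]ᵀ = [292, 42]ᵀ.
Eliminating b: 6·(row 1) − 29·(row 2) gives 545·a = 6·292 − 29·42 = 534, so a = 534/545.
Then b = (42 − 29·(534/545))/6 = 1234/545.
At t = 0: v̂ = (534/545)·(0) + (1234/545)·(1) = 1234/545.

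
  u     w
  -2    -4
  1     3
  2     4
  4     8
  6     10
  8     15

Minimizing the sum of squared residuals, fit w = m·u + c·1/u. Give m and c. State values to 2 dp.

m = 1.80, c = 1.10

From the data, Σu·u = 125, Σu·1/u = 6, Σ1/u·1/u = 925/576.
And Σu·w = 231, Σ1/u·w = 301/24.
XᵀX·[m, c]ᵀ = Xᵀw becomes [[125, 6]; [6, 925/576]]·[m, c]ᵀ = [231, 301/24]ᵀ.
Eliminating c: (925/576)·(row 1) − 6·(row 2) gives (94889/576)·m = (925/576)·231 − 6·(301/24) = 56777/192, so m = 170331/94889.
Then c = ((301/24) − 6·(170331/94889))/(925/576) = 104664/94889.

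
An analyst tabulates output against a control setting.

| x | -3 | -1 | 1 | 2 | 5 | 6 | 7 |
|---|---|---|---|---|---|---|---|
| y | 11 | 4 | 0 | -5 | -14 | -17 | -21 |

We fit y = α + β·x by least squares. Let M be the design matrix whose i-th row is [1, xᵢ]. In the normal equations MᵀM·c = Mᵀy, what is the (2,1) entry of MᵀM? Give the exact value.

Row 2 ↔ basis x, column 1 ↔ basis 1, so (MᵀM)_{2,1} = Σᵢ x = (-3)·(1) + (-1)·(1) + (1)·(1) + (2)·(1) + (5)·(1) + (6)·(1) + (7)·(1) = 17.

17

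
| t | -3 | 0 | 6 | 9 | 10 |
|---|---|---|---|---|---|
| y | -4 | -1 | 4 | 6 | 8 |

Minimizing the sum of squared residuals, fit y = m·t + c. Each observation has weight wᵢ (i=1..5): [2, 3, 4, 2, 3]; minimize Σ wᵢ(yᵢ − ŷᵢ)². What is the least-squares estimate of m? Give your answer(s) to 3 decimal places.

m = 0.878

Entries of AᵀWA: Σwᵢ·t·t = 624, Σwᵢ·t = 66, Σwᵢ·1 = 14.
And Σwᵢ·t·y = 468, Σwᵢ·y = 41.
AᵀWA·[m, c]ᵀ = AᵀWy becomes [[624, 66]; [66, 14]]·[m, c]ᵀ = [468, 41]ᵀ.
det = 624·14 − 66² = 4380.
m = (468·14 − 66·41)/4380 = 641/730; c = (624·41 − 66·468)/4380 = -442/365.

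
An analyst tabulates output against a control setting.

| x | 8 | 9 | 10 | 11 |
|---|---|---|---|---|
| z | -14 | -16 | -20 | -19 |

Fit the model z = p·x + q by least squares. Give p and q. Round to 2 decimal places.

p = -1.90, q = 0.80

From the data, Σx·x = 366, Σx = 38, Σ1 = 4.
For Mᵀz: Σx·z = -665, Σz = -69.
Δ = 366·4 − 38² = 20.
p = ((-665)·4 − 38·(-69))/20 = -19/10; q = (366·(-69) − 38·(-665))/20 = 4/5.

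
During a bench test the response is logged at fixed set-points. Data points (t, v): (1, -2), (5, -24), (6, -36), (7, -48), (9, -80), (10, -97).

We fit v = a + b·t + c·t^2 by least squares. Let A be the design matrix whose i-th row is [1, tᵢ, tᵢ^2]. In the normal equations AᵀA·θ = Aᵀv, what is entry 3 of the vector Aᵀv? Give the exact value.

-20430

Entry 3 ↔ basis t^2, so (Aᵀv)_{3} = Σᵢ (t^2)·vᵢ = (1)·(-2) + (25)·(-24) + (36)·(-36) + (49)·(-48) + (81)·(-80) + (100)·(-97) = -20430.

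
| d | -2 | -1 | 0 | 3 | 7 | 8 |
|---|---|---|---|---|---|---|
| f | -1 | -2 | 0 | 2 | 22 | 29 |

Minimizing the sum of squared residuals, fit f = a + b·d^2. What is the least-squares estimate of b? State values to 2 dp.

b = 0.48

With design matrix M, MᵀM = [[6, 127]; [127, 6595]] and Mᵀf = [50, 2946]ᵀ.
det = 6·6595 − 127² = 23441.
a = (50·6595 − 127·2946)/23441 = -44392/23441; b = (6·2946 − 127·50)/23441 = 11326/23441.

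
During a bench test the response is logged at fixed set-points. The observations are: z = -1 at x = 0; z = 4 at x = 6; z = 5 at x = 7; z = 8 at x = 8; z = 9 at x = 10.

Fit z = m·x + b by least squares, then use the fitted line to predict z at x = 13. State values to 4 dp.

ẑ = 11.9437

Entries of MᵀM: Σx·x = 249, Σx = 31, Σ1 = 5.
Moment sums: Σx·z = 213, Σz = 25.
So MᵀM·[m, b]ᵀ = Mᵀz: [[249, 31]; [31, 5]]·[m, b]ᵀ = [213, 25]ᵀ.
Δ = 249·5 − 31² = 284.
m = (213·5 − 31·25)/284 = 145/142; b = (249·25 − 31·213)/284 = -189/142.
At x = 13: ẑ = (145/142)·(13) + (-189/142)·(1) = 848/71.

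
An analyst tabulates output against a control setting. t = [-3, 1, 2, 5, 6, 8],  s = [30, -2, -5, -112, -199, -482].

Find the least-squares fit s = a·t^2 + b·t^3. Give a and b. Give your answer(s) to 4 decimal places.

a = 0.4628, b = -0.9985

Normal-equation sums: Σt^2·t^2 = 6115, Σt^2·t^3 = 43459, Σt^3·t^3 = 325219.
And Σt^2·s = -40564, Σt^3·s = -304620.
Eliminating b: 325219·(row 1) − 43459·(row 2) gives 100029504·a = 325219·(-40564) − 43459·(-304620) = 46297064, so a = 5787133/12503688.
Then b = ((-304620) − 43459·(5787133/12503688))/325219 = -12485053/12503688.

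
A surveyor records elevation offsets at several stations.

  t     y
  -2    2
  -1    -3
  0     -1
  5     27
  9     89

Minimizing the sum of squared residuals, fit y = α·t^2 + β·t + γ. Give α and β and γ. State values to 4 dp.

Entries of MᵀM: Σt^2·t^2 = 7203, Σt^2·t = 845, Σt^2 = 111, Σt·t = 111, Σt = 11, Σ1 = 5.
And Σt^2·y = 7889, Σt·y = 935, Σy = 114.
So MᵀM·[α, β, γ]ᵀ = Mᵀy: [[7203, 845, 111]; [845, 111, 11]; [111, 11, 5]]·[α, β, γ]ᵀ = [7889, 935, 114]ᵀ.
Inverting the 3×3 Gram matrix, [α, β, γ]ᵀ = [135061/125918, 57701/125918, -127183/62959]ᵀ.

α = 1.0726, β = 0.4582, γ = -2.0201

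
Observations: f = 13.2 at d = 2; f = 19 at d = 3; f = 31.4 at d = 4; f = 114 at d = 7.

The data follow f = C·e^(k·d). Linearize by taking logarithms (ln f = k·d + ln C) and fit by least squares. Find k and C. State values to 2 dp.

k = 0.44, C = 5.38

Linearized form: ln f = k·d + ln C. From the 4 transformed points,
AᵀA = [[78.0000, 16.0000]; [16.0000, 4]], rhs = [60.9344, 13.7077]ᵀ  (here Σd = 16.0000, Σ(d)² = 78.0000, Σln f = 13.7077, Σd·ln f = 60.9344).
Solving (det = 56.0000): k = 0.43598, ln C = 1.68299, so C = exp(1.68299) = 5.38165.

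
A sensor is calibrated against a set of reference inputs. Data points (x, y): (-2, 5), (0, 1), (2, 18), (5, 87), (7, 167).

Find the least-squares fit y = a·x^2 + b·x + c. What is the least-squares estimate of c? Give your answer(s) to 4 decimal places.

Sums needed: Σx^2·x^2 = 3058, Σx^2·x = 468, Σx^2 = 82, Σx·x = 82, Σx = 12, Σ1 = 5.
And Σx^2·y = 10450, Σx·y = 1630, Σy = 278.
Solving the 3×3 system (Gaussian elimination) gives a = 65349/21991, b = 64855/21991, c = -4676/21991.

c = -0.2126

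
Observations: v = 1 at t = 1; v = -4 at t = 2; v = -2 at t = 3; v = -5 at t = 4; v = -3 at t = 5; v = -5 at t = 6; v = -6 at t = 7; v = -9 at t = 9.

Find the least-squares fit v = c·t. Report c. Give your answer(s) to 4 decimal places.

c = -0.9095

Sums needed: Σt·t = 221.
Moment sums: Σt·v = -201.
Normal equations: [[221]]·[c]ᵀ = [-201]ᵀ.
Hence c = -201 / 221 ≈ -0.909502.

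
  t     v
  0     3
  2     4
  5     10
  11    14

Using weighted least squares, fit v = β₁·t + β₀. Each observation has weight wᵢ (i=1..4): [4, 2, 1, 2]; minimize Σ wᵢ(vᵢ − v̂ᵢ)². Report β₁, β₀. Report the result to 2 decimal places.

β₁ = 1.04, β₀ = 2.88

The normal system XᵀWX·[β₁, β₀]ᵀ = XᵀWv is [[275, 31]; [31, 9]]·[β₁, β₀]ᵀ = [374, 58]ᵀ.
Δ = 275·9 − 31² = 1514.
β₁ = (374·9 − 31·58)/1514 = 784/757; β₀ = (275·58 − 31·374)/1514 = 2178/757.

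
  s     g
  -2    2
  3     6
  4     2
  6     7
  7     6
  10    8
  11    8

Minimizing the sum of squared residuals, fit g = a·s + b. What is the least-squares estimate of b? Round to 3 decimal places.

b = 2.887

Sums needed: Σs·s = 335, Σs = 39, Σ1 = 7.
Right-hand side: Σs·g = 274, Σg = 39.
So XᵀX·[a, b]ᵀ = Xᵀg: [[335, 39]; [39, 7]]·[a, b]ᵀ = [274, 39]ᵀ.
det = 335·7 − 39² = 824.
a = (274·7 − 39·39)/824 = 397/824; b = (335·39 − 39·274)/824 = 2379/824.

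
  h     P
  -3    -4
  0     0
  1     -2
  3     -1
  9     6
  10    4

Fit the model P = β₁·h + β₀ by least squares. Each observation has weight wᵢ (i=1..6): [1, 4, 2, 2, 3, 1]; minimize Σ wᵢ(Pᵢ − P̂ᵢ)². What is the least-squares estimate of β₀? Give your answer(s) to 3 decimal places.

β₀ = -1.336

Setting ∂/∂β₁ … = 0 gives: 372·β₁ + 42·β₀ = 204;  42·β₁ + 13·β₀ = 12.
Δ = 372·13 − 42² = 3072.
β₁ = (204·13 − 42·12)/3072 = 179/256; β₀ = (372·12 − 42·204)/3072 = -171/128.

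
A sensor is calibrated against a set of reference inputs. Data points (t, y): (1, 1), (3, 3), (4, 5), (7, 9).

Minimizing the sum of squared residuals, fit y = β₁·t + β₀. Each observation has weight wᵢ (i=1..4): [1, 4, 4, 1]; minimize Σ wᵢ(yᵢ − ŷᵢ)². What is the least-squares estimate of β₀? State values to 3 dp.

β₀ = -0.882

With design matrix A, AᵀWA = [[150, 36]; [36, 10]] and AᵀWy = [180, 42]ᵀ.
det = 150·10 − 36² = 204.
β₁ = (180·10 − 36·42)/204 = 24/17; β₀ = (150·42 − 36·180)/204 = -15/17.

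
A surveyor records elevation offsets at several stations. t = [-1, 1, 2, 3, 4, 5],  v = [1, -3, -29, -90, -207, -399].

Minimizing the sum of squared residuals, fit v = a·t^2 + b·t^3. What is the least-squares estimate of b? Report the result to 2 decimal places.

b = -2.97

The normal equations are: 980·a + 4424·b = -14215;  4424·a + 20516·b = -65789.
(Σt^2·t^2 = 980, Σt^2·t^3 = 4424, Σt^3·t^3 = 20516, Σt^2·v = -14215, Σt^3·v = -65789.)
Eliminating b: 20516·(row 1) − 4424·(row 2) gives 533904·a = 20516·(-14215) − 4424·(-65789) = -584404, so a = -146101/133476.
Then b = ((-65789) − 4424·(-146101/133476))/20516 = -56645/19068.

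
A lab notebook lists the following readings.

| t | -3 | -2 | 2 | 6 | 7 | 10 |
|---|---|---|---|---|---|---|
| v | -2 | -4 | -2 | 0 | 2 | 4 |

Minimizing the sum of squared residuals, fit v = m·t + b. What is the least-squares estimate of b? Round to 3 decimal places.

MᵀM·[m, b]ᵀ = Mᵀv reads: 202·m + 20·b = 64;  20·m + 6·b = -2.
det = 202·6 − 20² = 812.
m = (64·6 − 20·(-2))/812 = 106/203; b = (202·(-2) − 20·64)/812 = -421/203.

b = -2.074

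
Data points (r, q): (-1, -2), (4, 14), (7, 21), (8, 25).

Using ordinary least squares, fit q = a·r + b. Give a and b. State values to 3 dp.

a = 2.939, b = 1.276

Compute the Gram sums: Σr·r = 130, Σr = 18, Σ1 = 4.
For Xᵀq: Σr·q = 405, Σq = 58.
Normal equations: [[130, 18]; [18, 4]]·[a, b]ᵀ = [405, 58]ᵀ.
Eliminating b: 4·(row 1) − 18·(row 2) gives 196·a = 4·405 − 18·58 = 576, so a = 144/49.
Then b = (58 − 18·(144/49))/4 = 125/98.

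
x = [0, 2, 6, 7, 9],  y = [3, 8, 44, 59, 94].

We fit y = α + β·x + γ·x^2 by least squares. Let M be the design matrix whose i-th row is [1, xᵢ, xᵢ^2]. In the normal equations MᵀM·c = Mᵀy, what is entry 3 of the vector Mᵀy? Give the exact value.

Entry 3 ↔ basis x^2, so (Mᵀy)_{3} = Σᵢ (x^2)·yᵢ = (0)·(3) + (4)·(8) + (36)·(44) + (49)·(59) + (81)·(94) = 12121.

12121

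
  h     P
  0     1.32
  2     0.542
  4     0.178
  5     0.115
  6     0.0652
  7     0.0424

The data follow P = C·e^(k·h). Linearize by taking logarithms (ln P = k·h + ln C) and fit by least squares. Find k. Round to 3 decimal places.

Linearized form: ln P = k·h + ln C. From the 6 transformed points,
Σh = 24.0000, Σ(h)² = 130.0000, Σln P = -10.1146, Σh·ln P = -57.4490.
Equations: 130.0000·k + 24.0000·ln C = -57.4490;  24.0000·k + 6·ln C = -10.1146.
Solving (det = 204.0000): k = -0.49973, ln C = 0.31316.

k = -0.500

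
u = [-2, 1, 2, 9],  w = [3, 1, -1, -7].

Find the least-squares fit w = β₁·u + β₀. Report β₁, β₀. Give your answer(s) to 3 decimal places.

Compute the Gram sums: Σu·u = 90, Σu = 10, Σ1 = 4.
For Xᵀw: Σu·w = -70, Σw = -4.
Δ = 90·4 − 10² = 260.
β₁ = ((-70)·4 − 10·(-4))/260 = -12/13; β₀ = (90·(-4) − 10·(-70))/260 = 17/13.

β₁ = -0.923, β₀ = 1.308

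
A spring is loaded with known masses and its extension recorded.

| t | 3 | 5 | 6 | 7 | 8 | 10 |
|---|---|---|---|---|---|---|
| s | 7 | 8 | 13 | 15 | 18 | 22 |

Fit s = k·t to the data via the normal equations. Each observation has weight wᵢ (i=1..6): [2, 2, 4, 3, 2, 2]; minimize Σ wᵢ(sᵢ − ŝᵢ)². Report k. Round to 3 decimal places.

k = 2.150

From the data, Σwᵢ·t·t = 687.
And Σwᵢ·t·s = 1477.
Normal equations: [[687]]·[k]ᵀ = [1477]ᵀ.
k = 1477/687 = 2.14993.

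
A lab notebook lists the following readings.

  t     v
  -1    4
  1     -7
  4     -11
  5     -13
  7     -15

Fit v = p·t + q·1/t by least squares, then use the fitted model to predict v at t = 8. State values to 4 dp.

v̂ = -18.5169

Normal-equation sums: Σt·t = 92, Σt·1/t = 5, Σ1/t·1/t = 41609/19600.
Moment sums: Σt·v = -225, Σ1/t·v = -2589/140.
Normal equations: [[92, 5]; [5, 41609/19600]]·[p, q]ᵀ = [-225, -2589/140]ᵀ.
Eliminating q: (41609/19600)·(row 1) − 5·(row 2) gives (834507/4900)·p = (41609/19600)·(-225) − 5·(-2589/140) = -301989/784, so p = -2516575/1112676.
Then q = ((-2589/140) − 5·(-2516575/1112676))/(41609/19600) = -941360/278169.
At t = 8: v̂ = (-2516575/1112676)·(8) + (-941360/278169)·(1/8) = -1716940/92723.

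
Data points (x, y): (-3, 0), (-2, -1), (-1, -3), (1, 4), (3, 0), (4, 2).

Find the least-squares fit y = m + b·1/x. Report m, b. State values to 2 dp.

With design matrix A, AᵀA = [[6, -1/4]; [-1/4, 365/144]] and Aᵀy = [2, 8]ᵀ.
Δ = 6·(365/144) − (-1/4)² = 727/48.
m = (2·(365/144) − (-1/4)·8)/(727/48) = 1018/2181; b = (6·8 − (-1/4)·2)/(727/48) = 2328/727.

m = 0.47, b = 3.20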